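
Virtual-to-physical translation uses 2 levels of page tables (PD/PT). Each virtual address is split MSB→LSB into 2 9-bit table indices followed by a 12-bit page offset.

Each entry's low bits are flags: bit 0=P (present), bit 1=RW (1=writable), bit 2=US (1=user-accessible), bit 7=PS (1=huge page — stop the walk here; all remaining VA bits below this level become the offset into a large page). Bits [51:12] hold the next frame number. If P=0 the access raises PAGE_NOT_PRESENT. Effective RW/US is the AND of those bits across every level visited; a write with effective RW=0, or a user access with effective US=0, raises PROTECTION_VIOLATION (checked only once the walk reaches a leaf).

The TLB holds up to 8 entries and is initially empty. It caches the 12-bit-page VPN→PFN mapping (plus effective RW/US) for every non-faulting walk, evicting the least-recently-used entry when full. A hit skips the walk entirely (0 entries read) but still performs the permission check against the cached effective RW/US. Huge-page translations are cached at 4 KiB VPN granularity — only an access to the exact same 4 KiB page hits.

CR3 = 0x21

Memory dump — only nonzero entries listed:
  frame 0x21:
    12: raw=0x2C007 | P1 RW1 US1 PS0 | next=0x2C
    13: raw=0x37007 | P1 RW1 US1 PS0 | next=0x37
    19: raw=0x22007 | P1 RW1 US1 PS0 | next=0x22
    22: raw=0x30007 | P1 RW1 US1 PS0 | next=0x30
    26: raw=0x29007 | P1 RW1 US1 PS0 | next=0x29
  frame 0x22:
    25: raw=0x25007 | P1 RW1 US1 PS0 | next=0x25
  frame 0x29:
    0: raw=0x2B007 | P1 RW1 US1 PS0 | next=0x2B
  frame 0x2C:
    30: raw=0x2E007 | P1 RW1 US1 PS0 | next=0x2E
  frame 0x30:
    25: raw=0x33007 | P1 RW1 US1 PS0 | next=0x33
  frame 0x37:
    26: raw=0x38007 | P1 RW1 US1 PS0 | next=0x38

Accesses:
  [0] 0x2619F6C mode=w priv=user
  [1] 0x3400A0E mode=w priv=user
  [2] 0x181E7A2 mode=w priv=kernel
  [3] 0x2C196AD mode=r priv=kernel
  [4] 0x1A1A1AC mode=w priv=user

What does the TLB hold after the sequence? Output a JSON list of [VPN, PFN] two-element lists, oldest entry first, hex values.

Trace:
#0 VA=0x2619F6C (w,user):
  lvl0: tbl 0x21, slot 19 ⇒ 0x22007 (P1/RW1/US1/PS0)
  lvl1: tbl 0x22, slot 25 ⇒ 0x25007 (P1/RW1/US1/PS0)
  ⇒ phys 0x25F6C  [2 reads]
#1 VA=0x3400A0E (w,user):
  lvl0: tbl 0x21, slot 26 ⇒ 0x29007 (P1/RW1/US1/PS0)
  lvl1: tbl 0x29, slot 0 ⇒ 0x2B007 (P1/RW1/US1/PS0)
  ⇒ phys 0x2BA0E  [2 reads]
#2 VA=0x181E7A2 (w,kernel):
  lvl0: tbl 0x21, slot 12 ⇒ 0x2C007 (P1/RW1/US1/PS0)
  lvl1: tbl 0x2C, slot 30 ⇒ 0x2E007 (P1/RW1/US1/PS0)
  ⇒ phys 0x2E7A2  [2 reads]
#3 VA=0x2C196AD (r,kernel):
  lvl0: tbl 0x21, slot 22 ⇒ 0x30007 (P1/RW1/US1/PS0)
  lvl1: tbl 0x30, slot 25 ⇒ 0x33007 (P1/RW1/US1/PS0)
  ⇒ phys 0x336AD  [2 reads]
#4 VA=0x1A1A1AC (w,user):
  lvl0: tbl 0x21, slot 13 ⇒ 0x37007 (P1/RW1/US1/PS0)
  lvl1: tbl 0x37, slot 26 ⇒ 0x38007 (P1/RW1/US1/PS0)
  ⇒ phys 0x381AC  [2 reads]

TLB: [["0x2619", "0x25"], ["0x3400", "0x2B"], ["0x181E", "0x2E"], ["0x2C19", "0x33"], ["0x1A1A", "0x38"]]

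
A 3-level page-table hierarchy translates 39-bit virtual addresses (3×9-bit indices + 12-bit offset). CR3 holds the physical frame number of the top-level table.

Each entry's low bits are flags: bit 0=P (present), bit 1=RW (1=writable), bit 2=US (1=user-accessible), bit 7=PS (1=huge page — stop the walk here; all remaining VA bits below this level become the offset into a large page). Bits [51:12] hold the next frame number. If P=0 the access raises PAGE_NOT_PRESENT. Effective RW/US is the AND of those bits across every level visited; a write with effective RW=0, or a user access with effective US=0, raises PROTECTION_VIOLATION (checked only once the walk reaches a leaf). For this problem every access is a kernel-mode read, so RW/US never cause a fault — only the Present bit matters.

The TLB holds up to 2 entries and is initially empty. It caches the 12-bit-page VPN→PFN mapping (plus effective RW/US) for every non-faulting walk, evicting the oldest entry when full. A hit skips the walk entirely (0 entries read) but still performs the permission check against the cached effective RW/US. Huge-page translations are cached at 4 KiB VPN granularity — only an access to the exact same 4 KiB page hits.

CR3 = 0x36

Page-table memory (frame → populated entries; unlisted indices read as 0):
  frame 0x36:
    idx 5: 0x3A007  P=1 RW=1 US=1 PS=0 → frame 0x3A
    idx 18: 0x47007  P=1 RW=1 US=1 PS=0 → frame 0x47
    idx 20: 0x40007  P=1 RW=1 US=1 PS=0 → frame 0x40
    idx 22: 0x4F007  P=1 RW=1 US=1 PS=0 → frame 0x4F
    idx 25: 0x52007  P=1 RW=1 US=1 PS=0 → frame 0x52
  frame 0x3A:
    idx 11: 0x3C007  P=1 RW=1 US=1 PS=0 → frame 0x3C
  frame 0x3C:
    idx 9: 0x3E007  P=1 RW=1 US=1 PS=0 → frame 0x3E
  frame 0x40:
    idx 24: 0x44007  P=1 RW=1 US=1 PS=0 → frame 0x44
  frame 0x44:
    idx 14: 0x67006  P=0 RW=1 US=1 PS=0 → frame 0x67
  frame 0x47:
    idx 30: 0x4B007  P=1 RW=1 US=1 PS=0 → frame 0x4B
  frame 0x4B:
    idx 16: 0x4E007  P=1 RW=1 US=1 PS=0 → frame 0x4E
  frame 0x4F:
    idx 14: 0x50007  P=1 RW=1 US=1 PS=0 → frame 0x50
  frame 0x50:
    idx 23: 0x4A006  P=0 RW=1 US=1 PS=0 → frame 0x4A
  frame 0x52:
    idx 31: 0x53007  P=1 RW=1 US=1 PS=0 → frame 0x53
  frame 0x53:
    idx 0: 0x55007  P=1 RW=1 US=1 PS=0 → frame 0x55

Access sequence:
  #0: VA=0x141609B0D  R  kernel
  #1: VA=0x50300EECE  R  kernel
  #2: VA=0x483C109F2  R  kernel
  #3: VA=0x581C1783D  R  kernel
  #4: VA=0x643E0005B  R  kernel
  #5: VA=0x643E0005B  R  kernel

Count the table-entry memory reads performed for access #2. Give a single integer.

Per-access translation:
#0 VA=0x141609B0D (r,kernel):
  L0 @0x36[5] → 0x3A007  P=1,RW=1,US=1,PS=0
  L1 @0x3A[11] → 0x3C007  P=1,RW=1,US=1,PS=0
  L2 @0x3C[9] → 0x3E007  P=1,RW=1,US=1,PS=0
  → PA=0x3EB0D  (3 entries read)
#1 VA=0x50300EECE (r,kernel):
  L0 @0x36[20] → 0x40007  P=1,RW=1,US=1,PS=0
  L1 @0x40[24] → 0x44007  P=1,RW=1,US=1,PS=0
  L2 @0x44[14] → 0x67006  P=0,RW=1,US=1,PS=0
  → PAGE_NOT_PRESENT  (3 entries read)
#2 VA=0x483C109F2 (r,kernel):
  L0 @0x36[18] → 0x47007  P=1,RW=1,US=1,PS=0
  L1 @0x47[30] → 0x4B007  P=1,RW=1,US=1,PS=0
  L2 @0x4B[16] → 0x4E007  P=1,RW=1,US=1,PS=0
  → PA=0x4E9F2  (3 entries read)
#3 VA=0x581C1783D (r,kernel):
  L0 @0x36[22] → 0x4F007  P=1,RW=1,US=1,PS=0
  L1 @0x4F[14] → 0x50007  P=1,RW=1,US=1,PS=0
  L2 @0x50[23] → 0x4A006  P=0,RW=1,US=1,PS=0
  → PAGE_NOT_PRESENT  (3 entries read)
#4 VA=0x643E0005B (r,kernel):
  L0 @0x36[25] → 0x52007  P=1,RW=1,US=1,PS=0
  L1 @0x52[31] → 0x53007  P=1,RW=1,US=1,PS=0
  L2 @0x53[0] → 0x55007  P=1,RW=1,US=1,PS=0
  → PA=0x5505B  (3 entries read)
#5 VA=0x643E0005B (r,kernel):
  TLB hit vpn=0x643E00 → PA=0x5505B

Entries read for #2: 3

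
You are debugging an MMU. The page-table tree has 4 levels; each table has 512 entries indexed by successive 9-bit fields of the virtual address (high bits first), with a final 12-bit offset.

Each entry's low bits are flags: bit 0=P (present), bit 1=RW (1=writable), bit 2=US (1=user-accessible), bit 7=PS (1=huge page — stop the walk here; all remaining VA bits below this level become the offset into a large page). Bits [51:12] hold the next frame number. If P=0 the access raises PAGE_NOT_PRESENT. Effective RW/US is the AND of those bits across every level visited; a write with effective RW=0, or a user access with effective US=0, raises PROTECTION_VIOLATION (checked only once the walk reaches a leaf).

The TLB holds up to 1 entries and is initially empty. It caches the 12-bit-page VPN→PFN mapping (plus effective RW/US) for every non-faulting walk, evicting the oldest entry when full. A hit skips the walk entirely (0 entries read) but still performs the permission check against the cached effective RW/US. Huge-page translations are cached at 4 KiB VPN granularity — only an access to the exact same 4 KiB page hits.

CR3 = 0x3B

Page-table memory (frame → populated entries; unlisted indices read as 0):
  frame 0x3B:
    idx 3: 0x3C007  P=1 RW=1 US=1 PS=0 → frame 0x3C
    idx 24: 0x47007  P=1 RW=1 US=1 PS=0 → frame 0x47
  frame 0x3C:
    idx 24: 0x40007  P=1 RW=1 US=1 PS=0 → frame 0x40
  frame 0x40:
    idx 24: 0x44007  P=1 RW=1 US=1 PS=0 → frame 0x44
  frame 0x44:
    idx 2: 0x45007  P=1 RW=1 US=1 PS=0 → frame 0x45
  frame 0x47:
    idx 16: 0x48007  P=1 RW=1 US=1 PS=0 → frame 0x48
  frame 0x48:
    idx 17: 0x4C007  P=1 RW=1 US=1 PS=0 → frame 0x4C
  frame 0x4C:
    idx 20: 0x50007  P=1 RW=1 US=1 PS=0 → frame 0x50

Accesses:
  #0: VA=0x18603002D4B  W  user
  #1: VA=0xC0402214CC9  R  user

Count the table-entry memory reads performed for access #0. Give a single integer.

Per-access translation:
#0 VA=0x18603002D4B (w,user):
  lvl0: tbl 0x3B, slot 3 ⇒ 0x3C007 (P1/RW1/US1/PS0)
  lvl1: tbl 0x3C, slot 24 ⇒ 0x40007 (P1/RW1/US1/PS0)
  lvl2: tbl 0x40, slot 24 ⇒ 0x44007 (P1/RW1/US1/PS0)
  lvl3: tbl 0x44, slot 2 ⇒ 0x45007 (P1/RW1/US1/PS0)
  → PA=0x45D4B  (4 entries read)
#1 VA=0xC0402214CC9 (r,user):
  lvl0: tbl 0x3B, slot 24 ⇒ 0x47007 (P1/RW1/US1/PS0)
  lvl1: tbl 0x47, slot 16 ⇒ 0x48007 (P1/RW1/US1/PS0)
  lvl2: tbl 0x48, slot 17 ⇒ 0x4C007 (P1/RW1/US1/PS0)
  lvl3: tbl 0x4C, slot 20 ⇒ 0x50007 (P1/RW1/US1/PS0)
  → PA=0x50CC9  (4 entries read)

Entries read for #0: 4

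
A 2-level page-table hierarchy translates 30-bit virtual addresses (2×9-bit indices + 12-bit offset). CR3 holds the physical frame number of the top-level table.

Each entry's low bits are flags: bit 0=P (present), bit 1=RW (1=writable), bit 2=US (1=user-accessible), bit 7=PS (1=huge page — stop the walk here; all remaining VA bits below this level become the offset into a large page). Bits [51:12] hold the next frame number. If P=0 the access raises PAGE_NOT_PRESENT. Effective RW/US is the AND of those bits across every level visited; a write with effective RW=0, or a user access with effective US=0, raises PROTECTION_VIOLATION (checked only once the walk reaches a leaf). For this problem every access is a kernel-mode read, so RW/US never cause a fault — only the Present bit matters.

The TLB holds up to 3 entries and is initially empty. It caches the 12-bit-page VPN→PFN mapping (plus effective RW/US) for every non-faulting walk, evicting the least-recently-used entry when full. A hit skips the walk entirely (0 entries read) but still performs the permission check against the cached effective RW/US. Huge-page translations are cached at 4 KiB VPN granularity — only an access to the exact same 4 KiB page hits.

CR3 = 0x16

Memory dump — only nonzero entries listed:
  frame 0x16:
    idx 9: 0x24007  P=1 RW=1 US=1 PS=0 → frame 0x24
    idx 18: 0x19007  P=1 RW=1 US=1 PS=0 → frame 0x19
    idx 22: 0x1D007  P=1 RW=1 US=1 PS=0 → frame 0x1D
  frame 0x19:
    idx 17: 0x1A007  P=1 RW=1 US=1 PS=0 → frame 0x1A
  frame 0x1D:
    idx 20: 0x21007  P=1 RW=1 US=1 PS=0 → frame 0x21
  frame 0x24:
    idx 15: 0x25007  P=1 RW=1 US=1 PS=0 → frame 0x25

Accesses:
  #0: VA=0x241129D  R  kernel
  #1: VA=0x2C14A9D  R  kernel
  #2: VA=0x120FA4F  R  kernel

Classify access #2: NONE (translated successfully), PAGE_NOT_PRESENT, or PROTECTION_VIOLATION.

Trace:
#0 VA=0x241129D (r,kernel):
  L0: frame=0x16 idx=18 entry=0x19007 [P=1 RW=1 US=1 PS=0]
  L1: frame=0x19 idx=17 entry=0x1A007 [P=1 RW=1 US=1 PS=0]
  ⇒ phys 0x1A29D  [2 reads]
#1 VA=0x2C14A9D (r,kernel):
  L0: frame=0x16 idx=22 entry=0x1D007 [P=1 RW=1 US=1 PS=0]
  L1: frame=0x1D idx=20 entry=0x21007 [P=1 RW=1 US=1 PS=0]
  ⇒ phys 0x21A9D  [2 reads]
#2 VA=0x120FA4F (r,kernel):
  L0: frame=0x16 idx=9 entry=0x24007 [P=1 RW=1 US=1 PS=0]
  L1: frame=0x24 idx=15 entry=0x25007 [P=1 RW=1 US=1 PS=0]
  ⇒ phys 0x25A4F  [2 reads]

Access #2 fault: NONE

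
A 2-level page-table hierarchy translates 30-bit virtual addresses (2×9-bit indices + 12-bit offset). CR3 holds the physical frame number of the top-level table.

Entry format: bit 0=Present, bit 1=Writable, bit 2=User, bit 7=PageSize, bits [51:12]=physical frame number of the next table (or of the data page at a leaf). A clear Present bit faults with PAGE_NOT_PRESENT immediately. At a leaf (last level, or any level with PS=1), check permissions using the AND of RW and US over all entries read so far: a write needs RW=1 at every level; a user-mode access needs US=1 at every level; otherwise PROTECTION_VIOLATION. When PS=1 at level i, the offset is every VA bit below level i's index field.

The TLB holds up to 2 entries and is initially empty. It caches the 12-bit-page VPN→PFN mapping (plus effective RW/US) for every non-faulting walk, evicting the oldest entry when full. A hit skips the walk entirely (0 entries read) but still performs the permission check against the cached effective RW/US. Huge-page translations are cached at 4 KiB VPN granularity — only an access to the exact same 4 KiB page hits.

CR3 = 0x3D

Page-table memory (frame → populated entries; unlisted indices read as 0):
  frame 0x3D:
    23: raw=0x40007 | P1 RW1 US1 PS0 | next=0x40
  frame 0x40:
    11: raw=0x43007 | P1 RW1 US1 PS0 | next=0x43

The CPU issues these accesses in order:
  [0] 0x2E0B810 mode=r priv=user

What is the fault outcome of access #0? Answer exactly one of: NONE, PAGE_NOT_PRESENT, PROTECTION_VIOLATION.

Trace:
#0 VA=0x2E0B810 (r,user):
  L0 @0x3D[23] → 0x40007  P=1,RW=1,US=1,PS=0
  L1 @0x40[11] → 0x43007  P=1,RW=1,US=1,PS=0
  ✓ 0x43810  — 2 lookups

Access #0 fault: NONE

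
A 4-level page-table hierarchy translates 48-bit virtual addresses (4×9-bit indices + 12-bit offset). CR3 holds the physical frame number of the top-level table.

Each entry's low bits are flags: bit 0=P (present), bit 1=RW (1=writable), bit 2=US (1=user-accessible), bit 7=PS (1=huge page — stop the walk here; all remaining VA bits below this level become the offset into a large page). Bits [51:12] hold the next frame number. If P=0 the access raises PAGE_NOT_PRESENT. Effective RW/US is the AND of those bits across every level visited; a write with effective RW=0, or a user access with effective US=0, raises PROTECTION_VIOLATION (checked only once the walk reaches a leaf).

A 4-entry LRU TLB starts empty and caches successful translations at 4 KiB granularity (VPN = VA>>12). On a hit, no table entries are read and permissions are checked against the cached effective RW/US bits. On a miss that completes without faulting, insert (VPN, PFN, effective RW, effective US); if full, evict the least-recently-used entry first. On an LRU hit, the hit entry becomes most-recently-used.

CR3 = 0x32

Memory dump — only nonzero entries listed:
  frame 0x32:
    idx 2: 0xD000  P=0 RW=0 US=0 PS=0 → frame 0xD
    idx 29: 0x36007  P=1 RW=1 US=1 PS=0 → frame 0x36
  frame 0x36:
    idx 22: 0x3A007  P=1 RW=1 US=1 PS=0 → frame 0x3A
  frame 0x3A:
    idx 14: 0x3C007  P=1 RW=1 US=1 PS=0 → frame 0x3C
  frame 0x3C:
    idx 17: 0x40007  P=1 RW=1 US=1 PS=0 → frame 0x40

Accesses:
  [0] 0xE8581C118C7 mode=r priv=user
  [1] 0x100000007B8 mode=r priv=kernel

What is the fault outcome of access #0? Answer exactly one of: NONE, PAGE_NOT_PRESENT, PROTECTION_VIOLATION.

Walk each access:
#0 VA=0xE8581C118C7 (r,user):
  [0] read 0x32 idx=29: raw=0x36007 flags P=1 W=1 U=1 S=0
  [1] read 0x36 idx=22: raw=0x3A007 flags P=1 W=1 U=1 S=0
  [2] read 0x3A idx=14: raw=0x3C007 flags P=1 W=1 U=1 S=0
  [3] read 0x3C idx=17: raw=0x40007 flags P=1 W=1 U=1 S=0
  → PA=0x408C7  (4 entries read)
#1 VA=0x100000007B8 (r,kernel):
  [0] read 0x32 idx=2: raw=0xD000 flags P=0 W=0 U=0 S=0
  → PAGE_NOT_PRESENT  (1 entries read)

Access #0 fault: NONE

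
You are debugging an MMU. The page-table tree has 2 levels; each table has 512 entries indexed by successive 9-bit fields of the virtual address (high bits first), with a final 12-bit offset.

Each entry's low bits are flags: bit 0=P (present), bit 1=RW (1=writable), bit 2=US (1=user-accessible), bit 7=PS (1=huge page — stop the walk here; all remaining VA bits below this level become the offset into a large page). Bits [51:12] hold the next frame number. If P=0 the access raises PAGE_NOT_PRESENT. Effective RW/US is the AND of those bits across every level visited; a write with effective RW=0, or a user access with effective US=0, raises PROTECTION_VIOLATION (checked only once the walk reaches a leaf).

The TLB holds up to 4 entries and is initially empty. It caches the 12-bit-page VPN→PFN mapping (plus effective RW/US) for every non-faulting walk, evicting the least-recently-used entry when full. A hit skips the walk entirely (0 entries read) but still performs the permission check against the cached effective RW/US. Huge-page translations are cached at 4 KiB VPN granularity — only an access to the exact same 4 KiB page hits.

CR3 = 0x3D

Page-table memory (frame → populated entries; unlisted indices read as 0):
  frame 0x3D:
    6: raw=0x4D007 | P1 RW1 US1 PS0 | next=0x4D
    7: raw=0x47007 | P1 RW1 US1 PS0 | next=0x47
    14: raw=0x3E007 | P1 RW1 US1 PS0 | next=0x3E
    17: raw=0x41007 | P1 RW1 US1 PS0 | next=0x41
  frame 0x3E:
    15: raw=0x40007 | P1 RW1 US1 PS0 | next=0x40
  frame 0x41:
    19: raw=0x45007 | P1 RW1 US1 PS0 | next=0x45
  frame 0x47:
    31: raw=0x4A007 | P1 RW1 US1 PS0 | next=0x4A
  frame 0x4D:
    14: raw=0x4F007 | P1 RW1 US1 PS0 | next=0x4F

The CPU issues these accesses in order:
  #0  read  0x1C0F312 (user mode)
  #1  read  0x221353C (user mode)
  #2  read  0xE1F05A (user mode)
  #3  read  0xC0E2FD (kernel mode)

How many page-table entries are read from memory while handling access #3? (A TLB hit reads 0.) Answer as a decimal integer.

Trace:
#0 VA=0x1C0F312 (r,user):
  L0: frame=0x3D idx=14 entry=0x3E007 [P=1 RW=1 US=1 PS=0]
  L1: frame=0x3E idx=15 entry=0x40007 [P=1 RW=1 US=1 PS=0]
  ✓ 0x40312  — 2 lookups
#1 VA=0x221353C (r,user):
  L0: frame=0x3D idx=17 entry=0x41007 [P=1 RW=1 US=1 PS=0]
  L1: frame=0x41 idx=19 entry=0x45007 [P=1 RW=1 US=1 PS=0]
  ✓ 0x4553C  — 2 lookups
#2 VA=0xE1F05A (r,user):
  L0: frame=0x3D idx=7 entry=0x47007 [P=1 RW=1 US=1 PS=0]
  L1: frame=0x47 idx=31 entry=0x4A007 [P=1 RW=1 US=1 PS=0]
  ✓ 0x4A05A  — 2 lookups
#3 VA=0xC0E2FD (r,kernel):
  L0: frame=0x3D idx=6 entry=0x4D007 [P=1 RW=1 US=1 PS=0]
  L1: frame=0x4D idx=14 entry=0x4F007 [P=1 RW=1 US=1 PS=0]
  ✓ 0x4F2FD  — 2 lookups

Entries read for #3: 2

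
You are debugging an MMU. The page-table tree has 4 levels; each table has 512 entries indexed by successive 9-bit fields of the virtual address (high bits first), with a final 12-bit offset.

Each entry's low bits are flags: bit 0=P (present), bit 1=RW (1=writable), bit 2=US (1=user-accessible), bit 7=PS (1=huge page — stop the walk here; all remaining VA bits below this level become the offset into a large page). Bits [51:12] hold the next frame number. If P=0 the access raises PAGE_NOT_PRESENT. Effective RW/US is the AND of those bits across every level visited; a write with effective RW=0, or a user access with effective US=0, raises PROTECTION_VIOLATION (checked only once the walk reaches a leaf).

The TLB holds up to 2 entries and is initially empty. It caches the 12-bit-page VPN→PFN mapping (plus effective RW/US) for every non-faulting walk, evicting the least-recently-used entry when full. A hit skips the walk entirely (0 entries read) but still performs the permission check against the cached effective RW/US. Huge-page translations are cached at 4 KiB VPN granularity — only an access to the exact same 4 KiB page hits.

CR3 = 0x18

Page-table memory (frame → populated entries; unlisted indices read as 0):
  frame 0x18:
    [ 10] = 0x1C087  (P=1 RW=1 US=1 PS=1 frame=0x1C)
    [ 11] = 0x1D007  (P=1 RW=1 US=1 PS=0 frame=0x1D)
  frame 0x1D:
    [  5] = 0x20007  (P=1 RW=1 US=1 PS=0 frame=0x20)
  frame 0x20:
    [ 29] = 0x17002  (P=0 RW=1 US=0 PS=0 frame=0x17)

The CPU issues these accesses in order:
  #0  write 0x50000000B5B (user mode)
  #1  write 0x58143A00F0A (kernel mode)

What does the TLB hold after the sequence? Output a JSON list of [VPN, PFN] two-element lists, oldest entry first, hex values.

Per-access translation:
#0 VA=0x50000000B5B (w,user):
  L0 @0x18[10] → 0x1C087  P=1,RW=1,US=1,PS=1
  ⇒ phys 0x1CB5B (huge @L0)  [1 reads]
#1 VA=0x58143A00F0A (w,kernel):
  L0 @0x18[11] → 0x1D007  P=1,RW=1,US=1,PS=0
  L1 @0x1D[5] → 0x20007  P=1,RW=1,US=1,PS=0
  L2 @0x20[29] → 0x17002  P=0,RW=1,US=0,PS=0
  ✗ PAGE_NOT_PRESENT  [3 reads]

TLB: [["0x50000000", "0x1C"]]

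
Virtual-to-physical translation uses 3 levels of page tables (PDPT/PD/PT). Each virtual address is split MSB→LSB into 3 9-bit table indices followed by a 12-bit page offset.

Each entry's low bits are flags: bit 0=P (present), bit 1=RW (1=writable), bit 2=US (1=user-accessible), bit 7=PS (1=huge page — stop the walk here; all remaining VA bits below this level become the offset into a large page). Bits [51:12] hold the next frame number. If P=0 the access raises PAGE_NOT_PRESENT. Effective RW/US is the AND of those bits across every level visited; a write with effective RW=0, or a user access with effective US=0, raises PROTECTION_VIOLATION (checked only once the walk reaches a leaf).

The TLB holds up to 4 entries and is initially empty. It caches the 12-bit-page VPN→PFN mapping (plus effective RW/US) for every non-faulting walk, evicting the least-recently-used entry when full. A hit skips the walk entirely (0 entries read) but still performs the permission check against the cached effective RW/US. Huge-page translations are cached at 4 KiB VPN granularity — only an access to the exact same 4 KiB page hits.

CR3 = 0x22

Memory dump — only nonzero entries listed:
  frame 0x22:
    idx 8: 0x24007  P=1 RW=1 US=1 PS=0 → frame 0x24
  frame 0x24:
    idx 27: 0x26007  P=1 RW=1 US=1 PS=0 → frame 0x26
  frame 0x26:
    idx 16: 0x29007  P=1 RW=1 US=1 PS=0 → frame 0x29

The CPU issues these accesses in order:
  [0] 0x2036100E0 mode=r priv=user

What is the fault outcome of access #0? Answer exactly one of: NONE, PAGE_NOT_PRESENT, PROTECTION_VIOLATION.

Per-access translation:
#0 VA=0x2036100E0 (r,user):
  [0] read 0x22 idx=8: raw=0x24007 flags P=1 W=1 U=1 S=0
  [1] read 0x24 idx=27: raw=0x26007 flags P=1 W=1 U=1 S=0
  [2] read 0x26 idx=16: raw=0x29007 flags P=1 W=1 U=1 S=0
  ⇒ phys 0x290E0  [3 reads]

Access #0 fault: NONE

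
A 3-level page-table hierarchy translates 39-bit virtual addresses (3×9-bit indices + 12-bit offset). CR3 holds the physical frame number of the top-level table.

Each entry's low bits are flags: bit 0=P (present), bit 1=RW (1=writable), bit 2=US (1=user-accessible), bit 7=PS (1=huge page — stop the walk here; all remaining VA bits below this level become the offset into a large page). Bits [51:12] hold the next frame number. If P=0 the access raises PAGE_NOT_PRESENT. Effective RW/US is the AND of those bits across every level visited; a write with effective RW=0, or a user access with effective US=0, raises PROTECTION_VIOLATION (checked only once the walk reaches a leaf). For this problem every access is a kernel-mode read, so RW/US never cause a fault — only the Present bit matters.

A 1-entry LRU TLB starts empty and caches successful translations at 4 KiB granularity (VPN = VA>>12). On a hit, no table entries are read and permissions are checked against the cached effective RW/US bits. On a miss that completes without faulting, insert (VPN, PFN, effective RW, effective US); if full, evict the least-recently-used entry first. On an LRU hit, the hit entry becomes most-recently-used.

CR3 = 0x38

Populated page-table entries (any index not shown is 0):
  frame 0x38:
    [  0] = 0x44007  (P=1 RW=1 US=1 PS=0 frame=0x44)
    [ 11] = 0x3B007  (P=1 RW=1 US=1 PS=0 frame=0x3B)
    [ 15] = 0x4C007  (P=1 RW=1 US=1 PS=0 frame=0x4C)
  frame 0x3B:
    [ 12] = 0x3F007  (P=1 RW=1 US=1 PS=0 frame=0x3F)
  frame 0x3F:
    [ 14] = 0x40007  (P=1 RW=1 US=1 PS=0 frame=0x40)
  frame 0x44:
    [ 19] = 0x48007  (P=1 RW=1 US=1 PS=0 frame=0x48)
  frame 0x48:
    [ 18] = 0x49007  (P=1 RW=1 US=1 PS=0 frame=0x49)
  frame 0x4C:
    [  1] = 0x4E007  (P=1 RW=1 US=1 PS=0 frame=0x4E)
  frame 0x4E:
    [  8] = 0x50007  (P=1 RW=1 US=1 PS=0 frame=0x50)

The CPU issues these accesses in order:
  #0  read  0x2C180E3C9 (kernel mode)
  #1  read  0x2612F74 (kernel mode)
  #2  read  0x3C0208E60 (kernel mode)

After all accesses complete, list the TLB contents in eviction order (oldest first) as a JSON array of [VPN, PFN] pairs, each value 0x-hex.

Trace:
#0 VA=0x2C180E3C9 (r,kernel):
  [0] read 0x38 idx=11: raw=0x3B007 flags P=1 W=1 U=1 S=0
  [1] read 0x3B idx=12: raw=0x3F007 flags P=1 W=1 U=1 S=0
  [2] read 0x3F idx=14: raw=0x40007 flags P=1 W=1 U=1 S=0
  ✓ 0x403C9  — 3 lookups
#1 VA=0x2612F74 (r,kernel):
  [0] read 0x38 idx=0: raw=0x44007 flags P=1 W=1 U=1 S=0
  [1] read 0x44 idx=19: raw=0x48007 flags P=1 W=1 U=1 S=0
  [2] read 0x48 idx=18: raw=0x49007 flags P=1 W=1 U=1 S=0
  ✓ 0x49F74  — 3 lookups
#2 VA=0x3C0208E60 (r,kernel):
  [0] read 0x38 idx=15: raw=0x4C007 flags P=1 W=1 U=1 S=0
  [1] read 0x4C idx=1: raw=0x4E007 flags P=1 W=1 U=1 S=0
  [2] read 0x4E idx=8: raw=0x50007 flags P=1 W=1 U=1 S=0
  ✓ 0x50E60  — 3 lookups

TLB: [["0x3C0208", "0x50"]]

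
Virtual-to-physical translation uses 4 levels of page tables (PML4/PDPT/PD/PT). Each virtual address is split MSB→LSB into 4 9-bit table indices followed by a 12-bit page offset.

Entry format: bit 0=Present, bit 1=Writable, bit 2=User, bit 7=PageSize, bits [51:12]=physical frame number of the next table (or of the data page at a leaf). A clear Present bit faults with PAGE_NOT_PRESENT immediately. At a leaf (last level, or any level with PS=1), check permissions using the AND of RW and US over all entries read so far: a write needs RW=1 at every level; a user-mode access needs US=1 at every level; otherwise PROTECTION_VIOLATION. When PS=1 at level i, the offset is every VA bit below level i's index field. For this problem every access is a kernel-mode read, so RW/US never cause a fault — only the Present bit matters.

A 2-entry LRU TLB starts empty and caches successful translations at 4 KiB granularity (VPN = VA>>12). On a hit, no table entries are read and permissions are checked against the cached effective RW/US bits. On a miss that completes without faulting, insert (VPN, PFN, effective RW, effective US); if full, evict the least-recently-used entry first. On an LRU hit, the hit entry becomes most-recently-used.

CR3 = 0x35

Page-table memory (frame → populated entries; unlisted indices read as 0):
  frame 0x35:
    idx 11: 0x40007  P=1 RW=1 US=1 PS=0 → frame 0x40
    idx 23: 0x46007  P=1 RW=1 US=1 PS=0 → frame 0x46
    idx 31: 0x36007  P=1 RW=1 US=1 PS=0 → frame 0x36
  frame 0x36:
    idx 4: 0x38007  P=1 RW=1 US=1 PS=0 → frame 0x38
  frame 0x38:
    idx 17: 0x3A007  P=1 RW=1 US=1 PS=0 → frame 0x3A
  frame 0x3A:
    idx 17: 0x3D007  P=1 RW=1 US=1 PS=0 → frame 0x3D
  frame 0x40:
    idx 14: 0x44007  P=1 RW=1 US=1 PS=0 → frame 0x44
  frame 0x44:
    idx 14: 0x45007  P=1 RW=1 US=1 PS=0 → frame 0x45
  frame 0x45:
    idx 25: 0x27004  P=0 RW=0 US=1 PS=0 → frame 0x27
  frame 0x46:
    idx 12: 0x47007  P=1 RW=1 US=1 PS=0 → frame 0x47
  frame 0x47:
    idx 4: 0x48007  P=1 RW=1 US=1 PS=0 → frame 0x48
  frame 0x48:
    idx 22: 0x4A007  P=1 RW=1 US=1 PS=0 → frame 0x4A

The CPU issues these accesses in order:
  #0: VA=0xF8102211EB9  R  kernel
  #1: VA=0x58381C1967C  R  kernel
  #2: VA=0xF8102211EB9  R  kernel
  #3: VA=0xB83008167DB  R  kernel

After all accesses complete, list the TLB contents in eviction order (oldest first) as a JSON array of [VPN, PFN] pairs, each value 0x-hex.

Walk each access:
#0 VA=0xF8102211EB9 (r,kernel):
  L0 @0x35[31] → 0x36007  P=1,RW=1,US=1,PS=0
  L1 @0x36[4] → 0x38007  P=1,RW=1,US=1,PS=0
  L2 @0x38[17] → 0x3A007  P=1,RW=1,US=1,PS=0
  L3 @0x3A[17] → 0x3D007  P=1,RW=1,US=1,PS=0
  → PA=0x3DEB9  (4 entries read)
#1 VA=0x58381C1967C (r,kernel):
  L0 @0x35[11] → 0x40007  P=1,RW=1,US=1,PS=0
  L1 @0x40[14] → 0x44007  P=1,RW=1,US=1,PS=0
  L2 @0x44[14] → 0x45007  P=1,RW=1,US=1,PS=0
  L3 @0x45[25] → 0x27004  P=0,RW=0,US=1,PS=0
  ✗ PAGE_NOT_PRESENT  [4 reads]
#2 VA=0xF8102211EB9 (r,kernel):
  TLB hit vpn=0xF8102211 → PA=0x3DEB9
#3 VA=0xB83008167DB (r,kernel):
  L0 @0x35[23] → 0x46007  P=1,RW=1,US=1,PS=0
  L1 @0x46[12] → 0x47007  P=1,RW=1,US=1,PS=0
  L2 @0x47[4] → 0x48007  P=1,RW=1,US=1,PS=0
  L3 @0x48[22] → 0x4A007  P=1,RW=1,US=1,PS=0
  → PA=0x4A7DB  (4 entries read)

TLB: [["0xF8102211", "0x3D"], ["0xB8300816", "0x4A"]]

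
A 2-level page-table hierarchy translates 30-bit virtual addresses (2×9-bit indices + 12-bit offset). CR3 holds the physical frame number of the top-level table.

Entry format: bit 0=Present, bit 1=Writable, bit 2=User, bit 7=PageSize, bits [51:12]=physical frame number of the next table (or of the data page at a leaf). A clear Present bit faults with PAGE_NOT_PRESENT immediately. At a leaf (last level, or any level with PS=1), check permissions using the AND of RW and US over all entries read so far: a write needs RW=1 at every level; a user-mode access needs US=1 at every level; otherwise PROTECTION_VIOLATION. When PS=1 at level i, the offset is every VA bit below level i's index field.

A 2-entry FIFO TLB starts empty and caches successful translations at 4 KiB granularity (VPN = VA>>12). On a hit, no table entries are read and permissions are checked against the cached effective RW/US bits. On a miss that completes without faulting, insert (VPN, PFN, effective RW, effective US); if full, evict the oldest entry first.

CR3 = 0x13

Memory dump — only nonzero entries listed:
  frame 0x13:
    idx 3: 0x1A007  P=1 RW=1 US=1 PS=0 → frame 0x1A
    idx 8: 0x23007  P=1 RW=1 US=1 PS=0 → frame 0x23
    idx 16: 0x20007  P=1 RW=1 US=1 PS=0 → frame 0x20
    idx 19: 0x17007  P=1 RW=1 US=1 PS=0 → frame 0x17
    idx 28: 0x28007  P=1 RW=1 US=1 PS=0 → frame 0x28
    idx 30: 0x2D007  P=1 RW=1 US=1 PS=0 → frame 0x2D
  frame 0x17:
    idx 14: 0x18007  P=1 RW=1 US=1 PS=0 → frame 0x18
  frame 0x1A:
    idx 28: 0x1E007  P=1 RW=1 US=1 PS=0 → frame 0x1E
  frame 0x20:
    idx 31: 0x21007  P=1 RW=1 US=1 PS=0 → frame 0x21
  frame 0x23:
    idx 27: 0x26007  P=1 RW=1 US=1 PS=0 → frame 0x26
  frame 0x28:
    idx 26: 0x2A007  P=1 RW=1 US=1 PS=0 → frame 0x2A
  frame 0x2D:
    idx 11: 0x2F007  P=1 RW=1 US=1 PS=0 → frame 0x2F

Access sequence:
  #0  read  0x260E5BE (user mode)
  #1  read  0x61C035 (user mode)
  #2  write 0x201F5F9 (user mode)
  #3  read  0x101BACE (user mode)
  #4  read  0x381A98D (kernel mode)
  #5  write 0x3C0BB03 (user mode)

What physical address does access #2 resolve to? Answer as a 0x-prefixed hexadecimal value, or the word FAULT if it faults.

Per-access translation:
#0 VA=0x260E5BE (r,user):
  [0] read 0x13 idx=19: raw=0x17007 flags P=1 W=1 U=1 S=0
  [1] read 0x17 idx=14: raw=0x18007 flags P=1 W=1 U=1 S=0
  → PA=0x185BE  (2 entries read)
#1 VA=0x61C035 (r,user):
  [0] read 0x13 idx=3: raw=0x1A007 flags P=1 W=1 U=1 S=0
  [1] read 0x1A idx=28: raw=0x1E007 flags P=1 W=1 U=1 S=0
  → PA=0x1E035  (2 entries read)
#2 VA=0x201F5F9 (w,user):
  [0] read 0x13 idx=16: raw=0x20007 flags P=1 W=1 U=1 S=0
  [1] read 0x20 idx=31: raw=0x21007 flags P=1 W=1 U=1 S=0
  → PA=0x215F9  (2 entries read)
#3 VA=0x101BACE (r,user):
  [0] read 0x13 idx=8: raw=0x23007 flags P=1 W=1 U=1 S=0
  [1] read 0x23 idx=27: raw=0x26007 flags P=1 W=1 U=1 S=0
  → PA=0x26ACE  (2 entries read)
#4 VA=0x381A98D (r,kernel):
  [0] read 0x13 idx=28: raw=0x28007 flags P=1 W=1 U=1 S=0
  [1] read 0x28 idx=26: raw=0x2A007 flags P=1 W=1 U=1 S=0
  → PA=0x2A98D  (2 entries read)
#5 VA=0x3C0BB03 (w,user):
  [0] read 0x13 idx=30: raw=0x2D007 flags P=1 W=1 U=1 S=0
  [1] read 0x2D idx=11: raw=0x2F007 flags P=1 W=1 U=1 S=0
  → PA=0x2FB03  (2 entries read)

Access #2 PA: 0x215F9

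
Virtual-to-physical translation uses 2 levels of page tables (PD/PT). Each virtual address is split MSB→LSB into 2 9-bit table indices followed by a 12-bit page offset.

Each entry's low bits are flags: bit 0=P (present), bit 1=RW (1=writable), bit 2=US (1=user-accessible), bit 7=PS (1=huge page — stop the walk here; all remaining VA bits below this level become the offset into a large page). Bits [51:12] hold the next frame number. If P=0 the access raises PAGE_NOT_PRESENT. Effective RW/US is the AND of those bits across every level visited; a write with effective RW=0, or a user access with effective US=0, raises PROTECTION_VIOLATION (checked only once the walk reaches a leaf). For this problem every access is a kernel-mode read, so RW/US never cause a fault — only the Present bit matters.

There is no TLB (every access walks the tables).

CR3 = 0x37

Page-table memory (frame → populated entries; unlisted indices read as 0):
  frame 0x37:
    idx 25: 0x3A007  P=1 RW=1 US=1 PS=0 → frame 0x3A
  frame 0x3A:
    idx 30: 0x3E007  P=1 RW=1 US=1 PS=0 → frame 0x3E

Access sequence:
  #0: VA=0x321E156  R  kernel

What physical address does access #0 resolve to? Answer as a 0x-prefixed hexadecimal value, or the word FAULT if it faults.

Per-access translation:
#0 VA=0x321E156 (r,kernel):
  lvl0: tbl 0x37, slot 25 ⇒ 0x3A007 (P1/RW1/US1/PS0)
  lvl1: tbl 0x3A, slot 30 ⇒ 0x3E007 (P1/RW1/US1/PS0)
  ⇒ phys 0x3E156  [2 reads]

Access #0 PA: 0x3E156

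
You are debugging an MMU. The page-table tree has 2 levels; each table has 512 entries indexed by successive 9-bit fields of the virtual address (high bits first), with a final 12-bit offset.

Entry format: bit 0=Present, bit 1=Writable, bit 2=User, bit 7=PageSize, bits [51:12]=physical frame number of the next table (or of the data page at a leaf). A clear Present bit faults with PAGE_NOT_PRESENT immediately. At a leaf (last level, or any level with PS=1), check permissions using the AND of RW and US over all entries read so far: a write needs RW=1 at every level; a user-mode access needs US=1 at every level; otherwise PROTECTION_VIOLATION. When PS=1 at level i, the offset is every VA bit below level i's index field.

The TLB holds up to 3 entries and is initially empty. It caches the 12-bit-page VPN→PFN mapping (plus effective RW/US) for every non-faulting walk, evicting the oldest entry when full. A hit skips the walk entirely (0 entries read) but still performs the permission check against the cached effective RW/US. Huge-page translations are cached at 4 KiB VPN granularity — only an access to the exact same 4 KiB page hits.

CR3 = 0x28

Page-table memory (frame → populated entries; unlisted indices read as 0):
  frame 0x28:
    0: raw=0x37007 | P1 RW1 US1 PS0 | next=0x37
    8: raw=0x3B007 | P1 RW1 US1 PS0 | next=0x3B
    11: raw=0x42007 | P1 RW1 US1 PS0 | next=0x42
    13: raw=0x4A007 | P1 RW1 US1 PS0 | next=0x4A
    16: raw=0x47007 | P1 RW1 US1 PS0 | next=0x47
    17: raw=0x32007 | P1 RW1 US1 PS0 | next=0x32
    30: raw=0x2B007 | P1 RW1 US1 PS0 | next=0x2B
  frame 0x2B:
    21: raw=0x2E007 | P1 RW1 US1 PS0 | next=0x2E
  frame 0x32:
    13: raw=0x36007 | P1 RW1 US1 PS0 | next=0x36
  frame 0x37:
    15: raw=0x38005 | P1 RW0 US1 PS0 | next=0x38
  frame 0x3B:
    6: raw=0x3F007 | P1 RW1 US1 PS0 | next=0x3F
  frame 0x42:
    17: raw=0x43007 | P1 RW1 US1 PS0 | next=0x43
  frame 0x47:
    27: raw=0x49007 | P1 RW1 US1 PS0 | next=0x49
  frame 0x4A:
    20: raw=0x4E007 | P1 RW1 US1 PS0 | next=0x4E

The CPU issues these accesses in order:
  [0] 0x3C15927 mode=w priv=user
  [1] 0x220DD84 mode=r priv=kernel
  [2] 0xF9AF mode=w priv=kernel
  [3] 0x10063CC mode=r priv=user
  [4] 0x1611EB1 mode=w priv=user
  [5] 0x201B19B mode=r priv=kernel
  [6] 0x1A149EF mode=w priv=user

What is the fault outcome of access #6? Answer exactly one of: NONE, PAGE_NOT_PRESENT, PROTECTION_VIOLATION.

Walk each access:
#0 VA=0x3C15927 (w,user):
  L0: frame=0x28 idx=30 entry=0x2B007 [P=1 RW=1 US=1 PS=0]
  L1: frame=0x2B idx=21 entry=0x2E007 [P=1 RW=1 US=1 PS=0]
  → PA=0x2E927  (2 entries read)
#1 VA=0x220DD84 (r,kernel):
  L0: frame=0x28 idx=17 entry=0x32007 [P=1 RW=1 US=1 PS=0]
  L1: frame=0x32 idx=13 entry=0x36007 [P=1 RW=1 US=1 PS=0]
  → PA=0x36D84  (2 entries read)
#2 VA=0xF9AF (w,kernel):
  L0: frame=0x28 idx=0 entry=0x37007 [P=1 RW=1 US=1 PS=0]
  L1: frame=0x37 idx=15 entry=0x38005 [P=1 RW=0 US=1 PS=0]
  → PROTECTION_VIOLATION  (2 entries read)
#3 VA=0x10063CC (r,user):
  L0: frame=0x28 idx=8 entry=0x3B007 [P=1 RW=1 US=1 PS=0]
  L1: frame=0x3B idx=6 entry=0x3F007 [P=1 RW=1 US=1 PS=0]
  → PA=0x3F3CC  (2 entries read)
#4 VA=0x1611EB1 (w,user):
  L0: frame=0x28 idx=11 entry=0x42007 [P=1 RW=1 US=1 PS=0]
  L1: frame=0x42 idx=17 entry=0x43007 [P=1 RW=1 US=1 PS=0]
  → PA=0x43EB1  (2 entries read)
#5 VA=0x201B19B (r,kernel):
  L0: frame=0x28 idx=16 entry=0x47007 [P=1 RW=1 US=1 PS=0]
  L1: frame=0x47 idx=27 entry=0x49007 [P=1 RW=1 US=1 PS=0]
  → PA=0x4919B  (2 entries read)
#6 VA=0x1A149EF (w,user):
  L0: frame=0x28 idx=13 entry=0x4A007 [P=1 RW=1 US=1 PS=0]
  L1: frame=0x4A idx=20 entry=0x4E007 [P=1 RW=1 US=1 PS=0]
  → PA=0x4E9EF  (2 entries read)

Access #6 fault: NONE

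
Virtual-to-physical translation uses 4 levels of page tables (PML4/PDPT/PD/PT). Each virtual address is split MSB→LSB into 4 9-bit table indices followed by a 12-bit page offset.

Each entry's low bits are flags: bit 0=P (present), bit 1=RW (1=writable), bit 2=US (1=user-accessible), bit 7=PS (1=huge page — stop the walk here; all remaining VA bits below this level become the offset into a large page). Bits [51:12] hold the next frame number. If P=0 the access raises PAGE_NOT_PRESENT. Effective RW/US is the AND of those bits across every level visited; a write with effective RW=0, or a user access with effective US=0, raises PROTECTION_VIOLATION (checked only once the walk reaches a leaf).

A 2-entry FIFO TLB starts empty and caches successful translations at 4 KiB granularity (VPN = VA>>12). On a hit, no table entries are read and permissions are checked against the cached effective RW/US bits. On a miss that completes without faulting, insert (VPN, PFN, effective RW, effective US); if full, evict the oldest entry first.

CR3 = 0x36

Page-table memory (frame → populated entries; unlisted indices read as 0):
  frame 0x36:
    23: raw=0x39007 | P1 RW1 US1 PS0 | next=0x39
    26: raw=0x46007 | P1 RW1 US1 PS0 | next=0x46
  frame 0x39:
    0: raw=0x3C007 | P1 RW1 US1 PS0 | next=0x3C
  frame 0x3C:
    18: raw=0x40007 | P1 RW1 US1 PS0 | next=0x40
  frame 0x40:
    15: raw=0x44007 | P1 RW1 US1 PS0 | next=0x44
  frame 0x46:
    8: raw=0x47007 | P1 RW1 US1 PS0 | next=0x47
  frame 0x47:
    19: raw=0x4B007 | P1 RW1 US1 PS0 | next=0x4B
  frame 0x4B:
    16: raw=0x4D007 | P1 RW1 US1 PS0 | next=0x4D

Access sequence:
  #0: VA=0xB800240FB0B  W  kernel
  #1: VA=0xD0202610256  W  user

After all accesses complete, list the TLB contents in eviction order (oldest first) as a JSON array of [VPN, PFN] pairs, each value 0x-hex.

Trace:
#0 VA=0xB800240FB0B (w,kernel):
  L0 @0x36[23] → 0x39007  P=1,RW=1,US=1,PS=0
  L1 @0x39[0] → 0x3C007  P=1,RW=1,US=1,PS=0
  L2 @0x3C[18] → 0x40007  P=1,RW=1,US=1,PS=0
  L3 @0x40[15] → 0x44007  P=1,RW=1,US=1,PS=0
  → PA=0x44B0B  (4 entries read)
#1 VA=0xD0202610256 (w,user):
  L0 @0x36[26] → 0x46007  P=1,RW=1,US=1,PS=0
  L1 @0x46[8] → 0x47007  P=1,RW=1,US=1,PS=0
  L2 @0x47[19] → 0x4B007  P=1,RW=1,US=1,PS=0
  L3 @0x4B[16] → 0x4D007  P=1,RW=1,US=1,PS=0
  → PA=0x4D256  (4 entries read)

TLB: [["0xB800240F", "0x44"], ["0xD0202610", "0x4D"]]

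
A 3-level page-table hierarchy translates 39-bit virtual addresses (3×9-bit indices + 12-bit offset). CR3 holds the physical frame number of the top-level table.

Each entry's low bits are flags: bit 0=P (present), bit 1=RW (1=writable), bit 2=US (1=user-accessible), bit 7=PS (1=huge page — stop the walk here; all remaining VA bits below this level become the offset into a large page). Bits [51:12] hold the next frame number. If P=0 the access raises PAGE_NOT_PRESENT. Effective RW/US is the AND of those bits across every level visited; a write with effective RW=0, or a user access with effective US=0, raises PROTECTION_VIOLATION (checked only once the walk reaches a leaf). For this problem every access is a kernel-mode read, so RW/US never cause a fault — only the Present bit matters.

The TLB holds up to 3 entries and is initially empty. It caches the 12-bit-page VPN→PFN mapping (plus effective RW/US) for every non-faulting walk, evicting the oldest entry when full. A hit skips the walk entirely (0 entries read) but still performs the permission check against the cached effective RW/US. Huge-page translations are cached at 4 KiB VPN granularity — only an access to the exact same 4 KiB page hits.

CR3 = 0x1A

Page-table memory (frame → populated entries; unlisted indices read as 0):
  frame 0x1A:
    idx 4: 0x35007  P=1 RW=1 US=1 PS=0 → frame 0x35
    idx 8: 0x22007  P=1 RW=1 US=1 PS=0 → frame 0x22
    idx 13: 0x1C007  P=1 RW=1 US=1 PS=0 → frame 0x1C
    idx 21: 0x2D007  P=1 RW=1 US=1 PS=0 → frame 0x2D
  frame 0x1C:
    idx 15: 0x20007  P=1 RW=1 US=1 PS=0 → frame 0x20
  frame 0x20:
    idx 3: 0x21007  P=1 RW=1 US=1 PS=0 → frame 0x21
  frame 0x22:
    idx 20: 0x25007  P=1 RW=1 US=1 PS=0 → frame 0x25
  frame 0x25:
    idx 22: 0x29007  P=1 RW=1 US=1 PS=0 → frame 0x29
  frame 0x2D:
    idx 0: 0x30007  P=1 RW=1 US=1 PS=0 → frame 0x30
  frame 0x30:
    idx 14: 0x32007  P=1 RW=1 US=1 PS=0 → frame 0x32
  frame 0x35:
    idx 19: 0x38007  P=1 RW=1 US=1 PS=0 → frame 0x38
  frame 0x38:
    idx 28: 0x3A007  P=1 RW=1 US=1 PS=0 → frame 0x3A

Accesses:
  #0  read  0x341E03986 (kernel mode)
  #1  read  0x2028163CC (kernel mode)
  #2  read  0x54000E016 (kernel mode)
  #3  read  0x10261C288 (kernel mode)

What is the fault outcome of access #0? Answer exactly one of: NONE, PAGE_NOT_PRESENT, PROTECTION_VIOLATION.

Walk each access:
#0 VA=0x341E03986 (r,kernel):
  [0] read 0x1A idx=13: raw=0x1C007 flags P=1 W=1 U=1 S=0
  [1] read 0x1C idx=15: raw=0x20007 flags P=1 W=1 U=1 S=0
  [2] read 0x20 idx=3: raw=0x21007 flags P=1 W=1 U=1 S=0
  ⇒ phys 0x21986  [3 reads]
#1 VA=0x2028163CC (r,kernel):
  [0] read 0x1A idx=8: raw=0x22007 flags P=1 W=1 U=1 S=0
  [1] read 0x22 idx=20: raw=0x25007 flags P=1 W=1 U=1 S=0
  [2] read 0x25 idx=22: raw=0x29007 flags P=1 W=1 U=1 S=0
  ⇒ phys 0x293CC  [3 reads]
#2 VA=0x54000E016 (r,kernel):
  [0] read 0x1A idx=21: raw=0x2D007 flags P=1 W=1 U=1 S=0
  [1] read 0x2D idx=0: raw=0x30007 flags P=1 W=1 U=1 S=0
  [2] read 0x30 idx=14: raw=0x32007 flags P=1 W=1 U=1 S=0
  ⇒ phys 0x32016  [3 reads]
#3 VA=0x10261C288 (r,kernel):
  [0] read 0x1A idx=4: raw=0x35007 flags P=1 W=1 U=1 S=0
  [1] read 0x35 idx=19: raw=0x38007 flags P=1 W=1 U=1 S=0
  [2] read 0x38 idx=28: raw=0x3A007 flags P=1 W=1 U=1 S=0
  ⇒ phys 0x3A288  [3 reads]

Access #0 fault: NONE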